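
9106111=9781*931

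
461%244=217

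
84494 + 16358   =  100852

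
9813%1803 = 798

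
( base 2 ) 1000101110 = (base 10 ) 558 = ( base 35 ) FX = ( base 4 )20232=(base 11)468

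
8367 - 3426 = 4941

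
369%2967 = 369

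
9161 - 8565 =596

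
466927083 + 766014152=1232941235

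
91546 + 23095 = 114641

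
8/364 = 2/91= 0.02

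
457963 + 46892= 504855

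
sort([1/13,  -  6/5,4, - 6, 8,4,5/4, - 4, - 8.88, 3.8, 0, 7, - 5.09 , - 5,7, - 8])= [ - 8.88 , - 8,-6, - 5.09, - 5 ,-4, - 6/5, 0 , 1/13, 5/4, 3.8,4,4,7 , 7, 8] 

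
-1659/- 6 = 553/2 = 276.50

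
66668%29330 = 8008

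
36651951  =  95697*383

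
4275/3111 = 1425/1037 = 1.37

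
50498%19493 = 11512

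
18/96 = 3/16 = 0.19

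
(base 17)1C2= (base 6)2143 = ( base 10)495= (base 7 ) 1305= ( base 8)757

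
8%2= 0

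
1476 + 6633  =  8109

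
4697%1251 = 944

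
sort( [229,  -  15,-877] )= [ - 877, - 15 , 229]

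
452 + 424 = 876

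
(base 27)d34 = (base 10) 9562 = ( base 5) 301222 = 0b10010101011010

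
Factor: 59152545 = 3^3 * 5^1*41^1*10687^1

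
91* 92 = 8372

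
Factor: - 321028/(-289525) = 2^2*5^( -2)*17^1*37^ ( - 1) * 313^( - 1 )*4721^1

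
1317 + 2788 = 4105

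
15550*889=13823950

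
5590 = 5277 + 313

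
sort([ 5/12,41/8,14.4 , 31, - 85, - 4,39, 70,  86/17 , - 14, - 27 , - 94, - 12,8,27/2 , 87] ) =[ - 94, - 85, - 27, - 14, - 12, - 4, 5/12,86/17, 41/8,8,27/2, 14.4,  31,39, 70, 87 ]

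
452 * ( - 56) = -25312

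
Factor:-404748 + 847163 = 442415 = 5^1*19^1*4657^1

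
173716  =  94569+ 79147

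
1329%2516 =1329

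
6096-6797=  - 701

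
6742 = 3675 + 3067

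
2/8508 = 1/4254=0.00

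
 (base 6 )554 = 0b11010110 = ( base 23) 97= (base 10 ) 214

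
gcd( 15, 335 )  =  5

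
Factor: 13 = 13^1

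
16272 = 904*18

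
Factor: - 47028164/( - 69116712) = 2^ ( - 1 )*3^ ( - 1)*7^( - 1 )*411409^( - 1 )*11757041^1 =11757041/17279178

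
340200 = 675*504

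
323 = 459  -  136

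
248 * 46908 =11633184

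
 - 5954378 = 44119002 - 50073380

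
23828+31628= 55456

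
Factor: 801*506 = 2^1*3^2*11^1*23^1* 89^1 = 405306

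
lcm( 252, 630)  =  1260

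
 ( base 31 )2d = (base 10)75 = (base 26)2N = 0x4b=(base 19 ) 3i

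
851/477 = 851/477 =1.78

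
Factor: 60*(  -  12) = -720 = - 2^4*3^2*5^1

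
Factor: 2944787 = 277^1 * 10631^1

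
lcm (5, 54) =270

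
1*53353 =53353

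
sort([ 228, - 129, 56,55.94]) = [ - 129, 55.94, 56, 228 ] 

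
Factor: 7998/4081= 2^1*3^1*7^(  -  1) * 11^( - 1) * 31^1*43^1  *53^( - 1)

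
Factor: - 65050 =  - 2^1* 5^2*1301^1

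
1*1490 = 1490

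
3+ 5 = 8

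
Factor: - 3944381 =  - 7^1*19^1*47^1*631^1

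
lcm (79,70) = 5530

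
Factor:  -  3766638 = -2^1*3^1*627773^1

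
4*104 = 416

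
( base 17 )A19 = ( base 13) 1434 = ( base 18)900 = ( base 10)2916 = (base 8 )5544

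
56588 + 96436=153024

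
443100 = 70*6330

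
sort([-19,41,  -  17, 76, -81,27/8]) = [ - 81,-19,-17,27/8,41, 76]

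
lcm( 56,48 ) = 336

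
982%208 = 150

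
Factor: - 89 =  - 89^1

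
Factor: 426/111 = 142/37 =2^1*  37^( - 1)* 71^1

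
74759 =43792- -30967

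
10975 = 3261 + 7714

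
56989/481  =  56989/481 = 118.48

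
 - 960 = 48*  ( -20 )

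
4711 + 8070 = 12781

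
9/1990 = 9/1990=0.00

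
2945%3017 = 2945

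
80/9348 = 20/2337=0.01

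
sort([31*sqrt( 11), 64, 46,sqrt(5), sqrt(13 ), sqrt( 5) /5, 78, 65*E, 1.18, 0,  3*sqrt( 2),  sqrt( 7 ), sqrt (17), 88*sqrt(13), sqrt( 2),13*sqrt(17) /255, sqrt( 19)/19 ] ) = [0, 13*sqrt(17)/255,sqrt(19)/19,sqrt( 5) /5,1.18, sqrt( 2), sqrt( 5 ), sqrt( 7), sqrt( 13 ), sqrt( 17) , 3*sqrt( 2 ), 46, 64 , 78, 31*sqrt( 11), 65*E,88*sqrt ( 13)]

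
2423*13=31499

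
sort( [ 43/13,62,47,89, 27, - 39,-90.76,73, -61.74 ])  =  [ - 90.76, - 61.74,- 39,43/13, 27,47,62, 73,89]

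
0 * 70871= 0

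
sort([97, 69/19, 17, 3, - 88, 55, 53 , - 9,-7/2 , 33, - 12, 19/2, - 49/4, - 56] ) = [ - 88 , - 56,- 49/4, - 12,  -  9, - 7/2, 3, 69/19, 19/2, 17,33, 53, 55, 97] 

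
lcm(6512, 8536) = 631664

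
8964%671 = 241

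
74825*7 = 523775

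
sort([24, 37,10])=[ 10,24,37]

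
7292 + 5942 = 13234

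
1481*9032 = 13376392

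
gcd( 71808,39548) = 4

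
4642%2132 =378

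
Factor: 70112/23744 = 2^(-1)*53^( - 1 )*313^1 = 313/106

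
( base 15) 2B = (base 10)41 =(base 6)105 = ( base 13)32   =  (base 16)29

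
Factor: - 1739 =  - 37^1*47^1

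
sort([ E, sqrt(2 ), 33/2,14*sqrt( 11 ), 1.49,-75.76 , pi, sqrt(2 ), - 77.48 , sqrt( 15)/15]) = [-77.48,-75.76,  sqrt(15)/15,  sqrt( 2), sqrt(2 ), 1.49, E, pi,33/2, 14*sqrt(11 )]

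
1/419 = 1/419  =  0.00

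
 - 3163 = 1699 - 4862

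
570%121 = 86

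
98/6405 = 14/915   =  0.02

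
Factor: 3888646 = 2^1 * 1944323^1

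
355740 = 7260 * 49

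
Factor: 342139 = 7^1*37^1 * 1321^1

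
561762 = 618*909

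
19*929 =17651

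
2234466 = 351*6366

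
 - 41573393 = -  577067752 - - 535494359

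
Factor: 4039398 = 2^1 * 3^2*11^1*23^1*887^1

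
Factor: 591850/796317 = 2^1*3^( - 1 ) * 5^2*7^1 * 19^1*43^( - 1 )*89^1*6173^(  -  1) 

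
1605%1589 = 16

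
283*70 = 19810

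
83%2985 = 83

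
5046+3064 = 8110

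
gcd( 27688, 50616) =8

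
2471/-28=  - 89 + 3/4 = -88.25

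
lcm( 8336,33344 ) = 33344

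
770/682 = 35/31 = 1.13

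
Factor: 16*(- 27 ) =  - 2^4* 3^3 = - 432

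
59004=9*6556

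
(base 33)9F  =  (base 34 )96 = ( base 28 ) B4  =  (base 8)470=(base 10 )312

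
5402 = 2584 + 2818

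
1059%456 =147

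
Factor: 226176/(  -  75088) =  - 744/247 =- 2^3*3^1*13^ ( - 1)*19^( - 1)*31^1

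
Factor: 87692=2^2*11^1*1993^1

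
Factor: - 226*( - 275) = 2^1*5^2 * 11^1*113^1 =62150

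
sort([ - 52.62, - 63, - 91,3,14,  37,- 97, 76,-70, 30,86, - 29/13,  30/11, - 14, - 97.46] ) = [ - 97.46, - 97, - 91, - 70,-63, - 52.62, - 14, - 29/13, 30/11, 3, 14,30, 37,  76 , 86 ] 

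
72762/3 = 24254 = 24254.00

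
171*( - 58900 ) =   -  10071900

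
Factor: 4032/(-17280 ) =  - 2^( - 1)*3^ (  -  1 )*5^ (-1 )*7^1 = - 7/30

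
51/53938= 51/53938 = 0.00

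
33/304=33/304 = 0.11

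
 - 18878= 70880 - 89758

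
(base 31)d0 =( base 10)403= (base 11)337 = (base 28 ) eb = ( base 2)110010011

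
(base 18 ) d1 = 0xEB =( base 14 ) 12b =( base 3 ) 22201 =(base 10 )235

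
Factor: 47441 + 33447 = 80888= 2^3*10111^1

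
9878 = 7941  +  1937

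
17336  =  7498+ 9838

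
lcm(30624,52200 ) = 2296800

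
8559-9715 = - 1156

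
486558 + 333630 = 820188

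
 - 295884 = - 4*73971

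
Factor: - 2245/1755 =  - 449/351 = - 3^ ( - 3)*13^(-1 )*449^1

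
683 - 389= 294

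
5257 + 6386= 11643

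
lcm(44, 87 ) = 3828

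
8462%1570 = 612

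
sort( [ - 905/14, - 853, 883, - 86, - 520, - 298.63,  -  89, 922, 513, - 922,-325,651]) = [ - 922, -853, - 520, - 325, - 298.63, - 89,-86, - 905/14 , 513, 651, 883,  922 ]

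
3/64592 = 3/64592 = 0.00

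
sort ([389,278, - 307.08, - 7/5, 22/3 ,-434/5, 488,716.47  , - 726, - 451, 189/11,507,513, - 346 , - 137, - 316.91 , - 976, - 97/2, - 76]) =[-976,  -  726, - 451, - 346, - 316.91, - 307.08,  -  137, - 434/5,- 76, - 97/2, - 7/5,22/3,189/11,  278, 389, 488,  507,513 , 716.47 ]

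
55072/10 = 27536/5  =  5507.20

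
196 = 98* 2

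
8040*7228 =58113120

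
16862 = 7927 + 8935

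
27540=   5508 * 5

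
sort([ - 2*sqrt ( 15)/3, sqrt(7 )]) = [  -  2*sqrt( 15) /3,sqrt(7 ) ] 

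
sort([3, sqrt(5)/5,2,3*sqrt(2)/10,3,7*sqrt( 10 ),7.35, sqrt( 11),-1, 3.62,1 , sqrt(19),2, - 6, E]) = [ - 6,- 1,3*sqrt(2)/10, sqrt(5)/5, 1,2,2,E,3,3,sqrt(11 ),3.62,sqrt( 19), 7.35, 7*sqrt(10) ]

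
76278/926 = 38139/463 =82.37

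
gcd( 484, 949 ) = 1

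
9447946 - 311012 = 9136934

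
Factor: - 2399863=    - 619^1*3877^1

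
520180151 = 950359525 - 430179374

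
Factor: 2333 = 2333^1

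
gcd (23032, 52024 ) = 8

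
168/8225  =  24/1175 = 0.02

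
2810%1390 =30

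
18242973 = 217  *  84069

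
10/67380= 1/6738 =0.00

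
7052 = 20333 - 13281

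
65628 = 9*7292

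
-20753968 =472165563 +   -  492919531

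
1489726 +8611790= 10101516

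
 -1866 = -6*311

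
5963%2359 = 1245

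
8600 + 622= 9222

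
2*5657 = 11314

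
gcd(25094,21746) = 2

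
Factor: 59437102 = 2^1*29718551^1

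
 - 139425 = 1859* ( - 75 )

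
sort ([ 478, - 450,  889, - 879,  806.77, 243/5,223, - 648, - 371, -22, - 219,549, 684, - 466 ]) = [  -  879, - 648, - 466,-450 , - 371, - 219,-22, 243/5, 223,478,549,684,806.77,  889 ]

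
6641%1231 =486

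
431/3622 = 431/3622 = 0.12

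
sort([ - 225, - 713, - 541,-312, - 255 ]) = [ - 713,  -  541,-312, - 255, - 225] 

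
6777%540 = 297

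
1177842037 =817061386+360780651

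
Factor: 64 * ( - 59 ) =  -  3776 = - 2^6 *59^1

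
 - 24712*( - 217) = 5362504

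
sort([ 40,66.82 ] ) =[40,66.82]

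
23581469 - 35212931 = -11631462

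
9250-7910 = 1340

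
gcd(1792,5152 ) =224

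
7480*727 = 5437960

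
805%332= 141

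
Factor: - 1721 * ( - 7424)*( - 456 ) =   -  2^11*3^1*19^1*29^1 * 1721^1 = - 5826177024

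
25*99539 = 2488475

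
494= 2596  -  2102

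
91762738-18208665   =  73554073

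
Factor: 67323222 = 2^1*3^2*3740179^1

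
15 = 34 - 19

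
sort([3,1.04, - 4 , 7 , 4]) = [ - 4 , 1.04, 3,  4,7] 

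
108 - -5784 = 5892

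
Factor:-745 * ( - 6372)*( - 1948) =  - 2^4*3^3*5^1*59^1*149^1*487^1 = - 9247428720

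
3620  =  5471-1851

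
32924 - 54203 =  - 21279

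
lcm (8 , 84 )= 168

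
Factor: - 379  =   - 379^1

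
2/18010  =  1/9005 = 0.00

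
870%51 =3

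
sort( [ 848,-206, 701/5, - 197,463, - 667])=[- 667, - 206 , - 197,  701/5,463,848 ]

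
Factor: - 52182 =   -  2^1 * 3^2 * 13^1*223^1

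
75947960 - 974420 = 74973540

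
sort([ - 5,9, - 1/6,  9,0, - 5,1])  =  [ - 5, - 5,-1/6,  0,1,9,9 ]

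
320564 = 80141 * 4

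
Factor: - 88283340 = - 2^2*3^2*5^1*490463^1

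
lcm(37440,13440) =524160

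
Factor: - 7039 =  - 7039^1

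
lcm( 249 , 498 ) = 498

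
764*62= 47368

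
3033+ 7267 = 10300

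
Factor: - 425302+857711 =432409= 181^1*2389^1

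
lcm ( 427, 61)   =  427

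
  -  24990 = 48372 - 73362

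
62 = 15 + 47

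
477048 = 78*6116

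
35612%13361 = 8890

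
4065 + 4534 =8599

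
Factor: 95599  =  7^2 * 1951^1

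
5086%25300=5086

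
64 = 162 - 98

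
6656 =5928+728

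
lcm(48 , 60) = 240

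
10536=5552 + 4984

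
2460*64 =157440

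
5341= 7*763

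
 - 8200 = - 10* 820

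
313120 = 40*7828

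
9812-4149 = 5663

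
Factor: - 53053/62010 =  - 2^( - 1 )*3^ ( - 2 )*5^( - 1 )*7^1*11^1 = - 77/90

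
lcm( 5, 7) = 35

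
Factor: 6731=53^1*127^1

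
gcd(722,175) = 1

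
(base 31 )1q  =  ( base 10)57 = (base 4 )321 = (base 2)111001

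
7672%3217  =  1238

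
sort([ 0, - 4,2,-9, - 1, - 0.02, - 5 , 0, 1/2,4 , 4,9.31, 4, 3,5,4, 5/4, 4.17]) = [ - 9, - 5, - 4 , - 1, - 0.02, 0, 0 , 1/2, 5/4,2, 3, 4, 4, 4, 4 , 4.17, 5,9.31 ] 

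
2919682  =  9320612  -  6400930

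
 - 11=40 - 51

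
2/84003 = 2/84003 = 0.00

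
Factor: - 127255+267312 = 140057 = 140057^1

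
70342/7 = 70342/7= 10048.86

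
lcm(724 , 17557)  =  70228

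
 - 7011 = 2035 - 9046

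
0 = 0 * 650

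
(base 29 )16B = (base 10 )1026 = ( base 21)26i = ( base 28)18i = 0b10000000010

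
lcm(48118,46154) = 2261546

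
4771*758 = 3616418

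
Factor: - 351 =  - 3^3*13^1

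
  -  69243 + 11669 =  - 57574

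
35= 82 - 47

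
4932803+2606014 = 7538817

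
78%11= 1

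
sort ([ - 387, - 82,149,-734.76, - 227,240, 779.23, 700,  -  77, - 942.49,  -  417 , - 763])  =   [ - 942.49, - 763 , - 734.76, - 417, - 387,  -  227,-82, - 77, 149, 240, 700,779.23]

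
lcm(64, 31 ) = 1984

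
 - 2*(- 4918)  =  9836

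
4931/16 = 308 + 3/16 = 308.19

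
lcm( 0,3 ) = 0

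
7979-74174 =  - 66195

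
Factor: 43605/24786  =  95/54 = 2^(-1 )*3^( - 3)*5^1*19^1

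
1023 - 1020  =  3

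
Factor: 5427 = 3^4*67^1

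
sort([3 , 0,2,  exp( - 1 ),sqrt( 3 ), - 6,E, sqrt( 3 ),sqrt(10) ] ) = [ - 6, 0,exp( - 1),sqrt( 3),sqrt( 3), 2, E,3,sqrt( 10 )] 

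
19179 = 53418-34239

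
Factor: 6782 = 2^1*3391^1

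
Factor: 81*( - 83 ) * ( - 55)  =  369765=3^4*5^1 * 11^1 * 83^1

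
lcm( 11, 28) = 308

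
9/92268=1/10252 = 0.00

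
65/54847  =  5/4219 = 0.00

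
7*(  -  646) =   -  4522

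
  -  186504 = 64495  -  250999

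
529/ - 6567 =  - 529/6567=- 0.08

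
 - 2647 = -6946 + 4299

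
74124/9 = 8236 = 8236.00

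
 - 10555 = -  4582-5973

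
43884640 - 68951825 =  - 25067185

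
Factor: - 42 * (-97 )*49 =199626= 2^1*3^1 * 7^3 * 97^1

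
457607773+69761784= 527369557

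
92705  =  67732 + 24973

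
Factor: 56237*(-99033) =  - 3^1*11^1*3001^1 * 56237^1 = -5569318821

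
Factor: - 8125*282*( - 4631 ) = 10610778750 =2^1 * 3^1*5^4*11^1 * 13^1*47^1*421^1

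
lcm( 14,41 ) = 574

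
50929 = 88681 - 37752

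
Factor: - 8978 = -2^1*67^2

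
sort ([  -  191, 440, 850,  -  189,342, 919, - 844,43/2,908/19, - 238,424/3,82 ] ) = [ - 844, - 238,- 191, - 189,43/2, 908/19,82, 424/3, 342,440,  850, 919 ] 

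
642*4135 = 2654670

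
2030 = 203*10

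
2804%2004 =800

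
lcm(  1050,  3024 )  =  75600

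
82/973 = 82/973  =  0.08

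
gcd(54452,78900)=4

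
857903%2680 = 303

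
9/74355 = 3/24785 = 0.00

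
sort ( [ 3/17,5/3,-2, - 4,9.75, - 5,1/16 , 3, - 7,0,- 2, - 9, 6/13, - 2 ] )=[ - 9, - 7, - 5, - 4, - 2, - 2, - 2,  0,1/16,3/17,6/13, 5/3, 3,9.75]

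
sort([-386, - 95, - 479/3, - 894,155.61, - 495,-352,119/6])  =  [-894, - 495, - 386, - 352, - 479/3 ,-95, 119/6,155.61]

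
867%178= 155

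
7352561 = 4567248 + 2785313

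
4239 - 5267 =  - 1028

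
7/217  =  1/31 = 0.03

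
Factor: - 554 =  - 2^1*277^1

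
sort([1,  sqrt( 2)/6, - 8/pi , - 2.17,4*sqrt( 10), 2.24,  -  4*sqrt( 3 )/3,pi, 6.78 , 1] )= [ - 8/pi, - 4*sqrt( 3 ) /3, - 2.17,  sqrt(2)/6 , 1,1,2.24,  pi, 6.78, 4 * sqrt(10)] 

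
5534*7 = 38738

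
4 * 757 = 3028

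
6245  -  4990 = 1255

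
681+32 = 713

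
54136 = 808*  67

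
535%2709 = 535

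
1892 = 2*946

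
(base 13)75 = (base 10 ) 96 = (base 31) 33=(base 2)1100000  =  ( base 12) 80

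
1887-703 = 1184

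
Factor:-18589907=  - 7^1*2655701^1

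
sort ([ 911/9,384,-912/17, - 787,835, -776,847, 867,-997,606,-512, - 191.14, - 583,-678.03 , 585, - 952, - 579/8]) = [- 997, -952,- 787, - 776, - 678.03,-583, - 512, - 191.14, - 579/8, - 912/17,911/9, 384, 585,606,  835, 847,867]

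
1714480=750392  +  964088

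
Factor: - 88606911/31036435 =-3^1*5^( - 1 )*6207287^(  -  1) * 29535637^1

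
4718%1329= 731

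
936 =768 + 168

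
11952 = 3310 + 8642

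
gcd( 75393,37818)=9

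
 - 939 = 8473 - 9412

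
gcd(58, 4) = 2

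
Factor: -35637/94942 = - 2^(  -  1 )*3^1 * 7^1*37^(-1 )*1283^( - 1) * 1697^1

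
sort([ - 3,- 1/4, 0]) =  [  -  3, - 1/4,  0]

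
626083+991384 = 1617467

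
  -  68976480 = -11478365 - 57498115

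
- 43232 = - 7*6176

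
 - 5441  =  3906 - 9347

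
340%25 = 15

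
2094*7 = 14658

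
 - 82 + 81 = -1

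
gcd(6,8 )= 2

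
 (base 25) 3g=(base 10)91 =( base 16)5b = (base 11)83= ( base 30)31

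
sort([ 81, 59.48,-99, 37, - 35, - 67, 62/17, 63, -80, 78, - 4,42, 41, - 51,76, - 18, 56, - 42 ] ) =[ - 99,-80, - 67,  -  51,  -  42 ,-35, - 18, - 4,62/17, 37,41, 42, 56,  59.48, 63,76  ,  78, 81]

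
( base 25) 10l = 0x286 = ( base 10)646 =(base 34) j0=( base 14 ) 342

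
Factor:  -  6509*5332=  - 2^2*23^1*31^1*43^1*283^1 =- 34705988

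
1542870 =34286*45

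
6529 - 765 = 5764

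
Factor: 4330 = 2^1*5^1*433^1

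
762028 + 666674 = 1428702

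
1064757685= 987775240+76982445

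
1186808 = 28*42386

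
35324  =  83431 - 48107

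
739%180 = 19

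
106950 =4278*25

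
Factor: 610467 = 3^1*11^1 * 13^1*1423^1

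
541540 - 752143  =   - 210603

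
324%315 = 9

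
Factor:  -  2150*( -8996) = 2^3 * 5^2*13^1*43^1*173^1  =  19341400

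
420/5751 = 140/1917 = 0.07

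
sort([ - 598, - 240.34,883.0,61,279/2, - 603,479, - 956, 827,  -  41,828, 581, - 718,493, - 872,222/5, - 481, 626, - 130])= [ - 956,- 872, - 718,-603, - 598, - 481, - 240.34, - 130, - 41,222/5,61,279/2,479,493,581, 626,827,  828,883.0]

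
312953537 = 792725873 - 479772336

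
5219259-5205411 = 13848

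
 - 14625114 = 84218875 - 98843989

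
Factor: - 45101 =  -7^1 * 17^1*379^1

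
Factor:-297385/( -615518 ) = 2^( - 1)* 5^1*11^1*5407^1*307759^(  -  1 )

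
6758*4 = 27032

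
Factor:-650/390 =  - 5/3 = - 3^( - 1)*5^1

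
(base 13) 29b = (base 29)g2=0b111010010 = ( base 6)2054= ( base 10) 466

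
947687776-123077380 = 824610396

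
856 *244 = 208864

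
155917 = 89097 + 66820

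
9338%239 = 17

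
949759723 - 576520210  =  373239513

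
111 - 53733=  -53622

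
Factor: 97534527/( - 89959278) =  - 2^( - 1)*14993213^(-1)*32511509^1=-32511509/29986426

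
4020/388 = 10+ 35/97 =10.36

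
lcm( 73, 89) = 6497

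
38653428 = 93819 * 412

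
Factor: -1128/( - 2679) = 8/19  =  2^3*19^(-1)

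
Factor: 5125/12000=41/96 = 2^ ( - 5 )*3^ ( - 1 ) * 41^1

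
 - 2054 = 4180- 6234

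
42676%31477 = 11199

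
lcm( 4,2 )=4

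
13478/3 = 4492 + 2/3 = 4492.67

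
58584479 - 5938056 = 52646423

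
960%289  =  93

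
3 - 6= - 3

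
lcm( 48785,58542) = 292710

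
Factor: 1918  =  2^1*7^1*137^1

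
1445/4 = 1445/4= 361.25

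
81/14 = 5 + 11/14 = 5.79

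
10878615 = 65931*165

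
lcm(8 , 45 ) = 360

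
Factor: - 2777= - 2777^1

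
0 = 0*541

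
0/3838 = 0 = 0.00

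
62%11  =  7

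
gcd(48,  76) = 4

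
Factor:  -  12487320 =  - 2^3*3^2*5^1*34687^1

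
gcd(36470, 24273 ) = 1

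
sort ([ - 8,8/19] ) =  [ - 8,8/19 ]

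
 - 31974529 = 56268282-88242811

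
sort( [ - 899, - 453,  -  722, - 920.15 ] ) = [-920.15, -899, - 722, - 453 ] 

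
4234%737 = 549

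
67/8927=67/8927 = 0.01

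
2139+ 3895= 6034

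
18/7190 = 9/3595 = 0.00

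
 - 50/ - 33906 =25/16953 =0.00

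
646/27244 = 323/13622 = 0.02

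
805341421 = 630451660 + 174889761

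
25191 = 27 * 933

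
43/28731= 43/28731 = 0.00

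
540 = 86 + 454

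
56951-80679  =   - 23728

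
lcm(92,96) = 2208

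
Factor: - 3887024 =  - 2^4*379^1 * 641^1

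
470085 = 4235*111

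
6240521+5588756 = 11829277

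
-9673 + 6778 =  - 2895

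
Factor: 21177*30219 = 3^3*7^1 * 13^1*181^1*1439^1 = 639947763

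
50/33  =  50/33 = 1.52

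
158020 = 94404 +63616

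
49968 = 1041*48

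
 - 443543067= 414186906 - 857729973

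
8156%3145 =1866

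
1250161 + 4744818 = 5994979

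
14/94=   7/47  =  0.15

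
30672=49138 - 18466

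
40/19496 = 5/2437  =  0.00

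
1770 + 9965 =11735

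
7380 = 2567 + 4813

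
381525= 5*76305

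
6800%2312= 2176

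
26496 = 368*72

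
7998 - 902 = 7096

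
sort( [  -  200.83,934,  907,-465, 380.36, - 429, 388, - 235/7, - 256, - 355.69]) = [ - 465,-429,-355.69, - 256, -200.83,-235/7,380.36, 388, 907,934 ]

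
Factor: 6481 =6481^1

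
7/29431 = 7/29431 = 0.00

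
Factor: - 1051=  - 1051^1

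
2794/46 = 60+17/23 = 60.74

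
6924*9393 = 65037132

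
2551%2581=2551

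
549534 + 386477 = 936011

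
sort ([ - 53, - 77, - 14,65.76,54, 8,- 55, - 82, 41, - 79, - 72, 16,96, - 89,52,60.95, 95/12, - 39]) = [-89 , - 82, - 79,-77, - 72 , - 55, - 53, - 39,  -  14,95/12, 8, 16, 41, 52,54, 60.95, 65.76,96 ]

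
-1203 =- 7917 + 6714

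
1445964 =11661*124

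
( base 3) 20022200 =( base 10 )4608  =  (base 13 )2136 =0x1200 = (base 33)47L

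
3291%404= 59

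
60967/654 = 60967/654= 93.22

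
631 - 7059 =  - 6428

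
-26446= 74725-101171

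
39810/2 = 19905 = 19905.00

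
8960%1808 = 1728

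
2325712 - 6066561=  -  3740849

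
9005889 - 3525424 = 5480465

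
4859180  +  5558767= 10417947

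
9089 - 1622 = 7467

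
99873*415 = 41447295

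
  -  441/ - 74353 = 441/74353 = 0.01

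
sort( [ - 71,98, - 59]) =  [ - 71 , - 59,98]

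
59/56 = 59/56 = 1.05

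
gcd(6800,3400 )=3400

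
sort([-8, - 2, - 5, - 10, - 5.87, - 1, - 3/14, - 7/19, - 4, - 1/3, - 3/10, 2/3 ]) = [  -  10, - 8, - 5.87, - 5, - 4, - 2 , - 1, - 7/19, - 1/3, - 3/10, - 3/14,  2/3 ] 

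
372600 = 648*575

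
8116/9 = 901+ 7/9 = 901.78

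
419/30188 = 419/30188 = 0.01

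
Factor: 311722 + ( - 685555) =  - 373833 = - 3^2 * 73^1 * 569^1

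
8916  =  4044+4872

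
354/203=354/203 = 1.74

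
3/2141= 3/2141=0.00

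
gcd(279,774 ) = 9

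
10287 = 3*3429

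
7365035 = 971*7585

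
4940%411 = 8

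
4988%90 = 38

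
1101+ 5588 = 6689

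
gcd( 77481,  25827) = 25827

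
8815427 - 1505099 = 7310328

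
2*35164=70328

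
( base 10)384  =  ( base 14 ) 1D6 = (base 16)180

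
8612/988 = 8 +177/247 = 8.72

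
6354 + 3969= 10323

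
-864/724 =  - 2 + 146/181 = - 1.19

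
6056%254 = 214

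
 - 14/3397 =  - 1 + 3383/3397 = - 0.00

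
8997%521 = 140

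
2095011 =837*2503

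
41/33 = 1+8/33 = 1.24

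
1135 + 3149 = 4284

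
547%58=25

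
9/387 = 1/43 = 0.02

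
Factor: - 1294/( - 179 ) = 2^1*179^(  -  1)*647^1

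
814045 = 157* 5185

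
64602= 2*32301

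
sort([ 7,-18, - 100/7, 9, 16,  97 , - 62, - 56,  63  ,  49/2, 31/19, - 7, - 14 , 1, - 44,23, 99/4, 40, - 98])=[ - 98, - 62, - 56, - 44, - 18, - 100/7,- 14,-7, 1, 31/19, 7 , 9,16, 23, 49/2, 99/4 , 40, 63, 97] 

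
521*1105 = 575705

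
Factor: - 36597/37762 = - 2^(-1 )*3^1*11^1 * 79^( - 1)*239^( - 1)*1109^1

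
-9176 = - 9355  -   - 179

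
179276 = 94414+84862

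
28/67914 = 2/4851= 0.00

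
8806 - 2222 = 6584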